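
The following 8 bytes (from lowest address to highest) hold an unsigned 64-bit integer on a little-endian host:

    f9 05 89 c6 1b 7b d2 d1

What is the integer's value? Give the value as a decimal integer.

15119282258261378553

Little-endian stores the least-significant byte at the lowest address.
Reassemble most-significant byte first: D1 D2 7B 1B C6 89 05 F9 → 0xD1D27B1BC68905F9.
0xD1D27B1BC68905F9 = 15119282258261378553.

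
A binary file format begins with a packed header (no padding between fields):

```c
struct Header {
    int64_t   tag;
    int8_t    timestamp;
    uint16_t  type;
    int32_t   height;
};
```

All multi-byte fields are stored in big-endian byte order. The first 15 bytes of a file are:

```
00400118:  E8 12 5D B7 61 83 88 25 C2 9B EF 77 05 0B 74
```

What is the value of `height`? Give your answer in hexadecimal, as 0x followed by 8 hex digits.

0x77050B74

`height` follows `tag` (8 B), `timestamp` (1 B), `type` (2 B), so it starts at offset 8 + 1 + 2 = 11 and occupies 4 bytes.
Bytes at offsets 11..14: 77 05 0B 74.
Big-endian: lowest address holds the most-significant byte.
The bytes are already most-significant first: 0x77050B74.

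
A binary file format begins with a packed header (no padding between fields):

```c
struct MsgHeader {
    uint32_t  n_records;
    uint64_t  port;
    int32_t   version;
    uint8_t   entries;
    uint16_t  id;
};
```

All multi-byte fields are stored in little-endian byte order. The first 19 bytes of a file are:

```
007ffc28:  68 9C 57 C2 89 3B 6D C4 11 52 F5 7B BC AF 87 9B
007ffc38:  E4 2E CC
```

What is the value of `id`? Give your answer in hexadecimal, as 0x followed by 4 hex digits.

`id` follows `n_records` (4 B), `port` (8 B), `version` (4 B), `entries` (1 B), so it starts at offset 4 + 8 + 4 + 1 = 17 and occupies 2 bytes.
Bytes at offsets 17..18: 2E CC.
Little-endian stores the least-significant byte at the lowest address.
Reassemble most-significant byte first: CC 2E → 0xCC2E.

0xCC2E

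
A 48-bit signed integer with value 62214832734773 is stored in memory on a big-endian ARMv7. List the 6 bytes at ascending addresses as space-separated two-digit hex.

62214832734773 in hexadecimal, padded to 48 bits, is 0x389585014235.
Split into bytes (most-significant first): 38 95 85 01 42 35.
In big-endian order the high byte comes first in memory.
So the memory order matches the most-significant-first order: 38 95 85 01 42 35.

38 95 85 01 42 35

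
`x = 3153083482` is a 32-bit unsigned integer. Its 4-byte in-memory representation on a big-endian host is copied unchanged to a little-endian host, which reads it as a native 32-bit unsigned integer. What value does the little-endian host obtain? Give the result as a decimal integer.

3153083482 in 32-bit hexadecimal is 0xBBF03C5A.
Stored big-endian, the bytes at ascending addresses are BB F0 3C 5A.
Read back as little-endian, the first byte is least significant, giving 0x5A3CF0BB.
0x5A3CF0BB = 1513943227.

1513943227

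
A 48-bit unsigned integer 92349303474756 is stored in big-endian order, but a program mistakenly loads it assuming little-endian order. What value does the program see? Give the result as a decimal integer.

92349303474756 in 48-bit hexadecimal is 0x53FDBF6DCA44.
Stored big-endian, the bytes at ascending addresses are 53 FD BF 6D CA 44.
Read back as little-endian, the first byte is least significant, giving 0x44CA6DBFFD53.
0x44CA6DBFFD53 = 75636215381331.

75636215381331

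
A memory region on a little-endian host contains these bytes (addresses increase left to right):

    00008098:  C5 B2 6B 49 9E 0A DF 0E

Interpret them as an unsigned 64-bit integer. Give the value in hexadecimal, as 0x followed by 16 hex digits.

0x0EDF0A9E496BB2C5

Little-endian stores the least-significant byte at the lowest address.
Reassemble most-significant byte first: 0E DF 0A 9E 49 6B B2 C5 → 0x0EDF0A9E496BB2C5.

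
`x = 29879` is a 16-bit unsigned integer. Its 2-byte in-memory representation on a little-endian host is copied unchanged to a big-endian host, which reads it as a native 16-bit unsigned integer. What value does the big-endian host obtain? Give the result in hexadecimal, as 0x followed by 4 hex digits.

29879 in 16-bit hexadecimal is 0x74B7.
Stored little-endian, the bytes at ascending addresses are B7 74.
Read back as big-endian, the last byte is least significant, giving 0xB774.

0xB774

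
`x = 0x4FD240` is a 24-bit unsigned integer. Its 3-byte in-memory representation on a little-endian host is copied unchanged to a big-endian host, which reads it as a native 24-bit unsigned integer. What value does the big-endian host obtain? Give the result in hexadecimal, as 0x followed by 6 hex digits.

0x40D24F

Stored little-endian, the bytes at ascending addresses are 40 D2 4F.
Read back as big-endian, the last byte is least significant, giving 0x40D24F.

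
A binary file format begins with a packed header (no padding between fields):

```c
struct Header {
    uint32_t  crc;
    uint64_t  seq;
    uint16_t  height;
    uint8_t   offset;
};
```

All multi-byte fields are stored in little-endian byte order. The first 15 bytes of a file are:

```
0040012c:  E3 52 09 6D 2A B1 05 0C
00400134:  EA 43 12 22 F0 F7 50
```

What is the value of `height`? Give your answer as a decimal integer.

`height` follows `crc` (4 B), `seq` (8 B), so it starts at offset 4 + 8 = 12 and occupies 2 bytes.
Bytes at offsets 12..13: F0 F7.
In little-endian order the low byte comes first in memory.
Reassemble most-significant byte first: F7 F0 → 0xF7F0.
0xF7F0 = 63472.

63472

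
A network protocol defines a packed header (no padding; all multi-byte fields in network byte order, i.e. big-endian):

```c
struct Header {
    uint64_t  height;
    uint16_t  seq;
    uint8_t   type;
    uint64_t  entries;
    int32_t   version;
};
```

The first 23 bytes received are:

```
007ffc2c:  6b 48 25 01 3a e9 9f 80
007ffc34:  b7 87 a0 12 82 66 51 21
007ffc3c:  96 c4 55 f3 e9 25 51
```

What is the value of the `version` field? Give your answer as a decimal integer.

-202824367

`version` follows `height` (8 B), `seq` (2 B), `type` (1 B), `entries` (8 B), so it starts at offset 8 + 2 + 1 + 8 = 19 and occupies 4 bytes.
Bytes at offsets 19..22: F3 E9 25 51.
In big-endian order the high byte comes first in memory.
The bytes are already most-significant first: 0xF3E92551.
Top bit is set, so as a signed 32-bit value this is 0xF3E92551 − 2^32 = -202824367.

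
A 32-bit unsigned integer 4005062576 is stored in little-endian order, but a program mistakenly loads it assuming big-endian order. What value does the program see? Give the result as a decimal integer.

4005062576 in 32-bit hexadecimal is 0xEEB867B0.
Stored little-endian, the bytes at ascending addresses are B0 67 B8 EE.
Read back as big-endian, the last byte is least significant, giving 0xB067B8EE.
0xB067B8EE = 2959587566.

2959587566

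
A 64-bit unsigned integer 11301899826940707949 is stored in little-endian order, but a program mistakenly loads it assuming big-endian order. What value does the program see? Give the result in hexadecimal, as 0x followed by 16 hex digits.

11301899826940707949 in 64-bit hexadecimal is 0x9CD86A0337D9846D.
Stored little-endian, the bytes at ascending addresses are 6D 84 D9 37 03 6A D8 9C.
Read back as big-endian, the last byte is least significant, giving 0x6D84D937036AD89C.

0x6D84D937036AD89C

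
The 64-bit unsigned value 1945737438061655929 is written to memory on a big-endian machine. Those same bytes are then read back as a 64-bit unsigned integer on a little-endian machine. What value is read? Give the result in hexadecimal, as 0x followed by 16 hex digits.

0x79F7D715E4A5001B

1945737438061655929 in 64-bit hexadecimal is 0x1B00A5E415D7F779.
Stored big-endian, the bytes at ascending addresses are 1B 00 A5 E4 15 D7 F7 79.
Read back as little-endian, the first byte is least significant, giving 0x79F7D715E4A5001B.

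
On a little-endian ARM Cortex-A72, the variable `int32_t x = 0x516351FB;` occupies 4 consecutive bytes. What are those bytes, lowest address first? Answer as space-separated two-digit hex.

Split into bytes (most-significant first): 51 63 51 FB.
In little-endian order the low byte comes first in memory.
So at ascending addresses the bytes are FB 51 63 51.

FB 51 63 51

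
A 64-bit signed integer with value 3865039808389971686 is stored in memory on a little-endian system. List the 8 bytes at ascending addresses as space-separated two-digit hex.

3865039808389971686 in hexadecimal, padded to 64 bits, is 0x35A3613A55D3FEE6.
Split into bytes (most-significant first): 35 A3 61 3A 55 D3 FE E6.
In little-endian order the low byte comes first in memory.
So at ascending addresses the bytes are E6 FE D3 55 3A 61 A3 35.

E6 FE D3 55 3A 61 A3 35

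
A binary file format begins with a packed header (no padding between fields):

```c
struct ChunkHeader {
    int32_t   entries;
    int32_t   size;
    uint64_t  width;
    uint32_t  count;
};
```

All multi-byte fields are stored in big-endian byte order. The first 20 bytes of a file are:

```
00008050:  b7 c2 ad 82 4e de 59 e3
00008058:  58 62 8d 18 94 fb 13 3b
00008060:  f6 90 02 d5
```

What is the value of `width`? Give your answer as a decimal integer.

`width` follows `entries` (4 B), `size` (4 B), so it starts at offset 4 + 4 = 8 and occupies 8 bytes.
Bytes at offsets 8..15: 58 62 8D 18 94 FB 13 3B.
Big-endian: lowest address holds the most-significant byte.
The bytes are already most-significant first: 0x58628D1894FB133B.
0x58628D1894FB133B = 6368807959773516603.

6368807959773516603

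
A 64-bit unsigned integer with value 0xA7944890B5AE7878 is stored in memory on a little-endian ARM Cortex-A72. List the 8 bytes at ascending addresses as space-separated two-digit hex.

78 78 AE B5 90 48 94 A7

Split into bytes (most-significant first): A7 94 48 90 B5 AE 78 78.
In little-endian order the low byte comes first in memory.
So at ascending addresses the bytes are 78 78 AE B5 90 48 94 A7.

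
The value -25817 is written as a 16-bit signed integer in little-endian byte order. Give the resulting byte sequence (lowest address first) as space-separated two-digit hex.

Two's complement of -25817 in 16 bits: 25817 = 0x64D9; invert → 0x9B26; add 1 → 0x9B27.
Split into bytes (most-significant first): 9B 27.
In little-endian order the low byte comes first in memory.
So at ascending addresses the bytes are 27 9B.

27 9B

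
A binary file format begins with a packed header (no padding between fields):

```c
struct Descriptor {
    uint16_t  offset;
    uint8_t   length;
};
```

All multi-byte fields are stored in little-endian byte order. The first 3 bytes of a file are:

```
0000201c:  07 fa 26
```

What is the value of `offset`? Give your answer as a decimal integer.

64007

`offset` is the first field, at byte offset 0, occupying 2 bytes.
Bytes at offsets 0..1: 07 FA.
Little-endian stores the least-significant byte at the lowest address.
Reassemble most-significant byte first: FA 07 → 0xFA07.
0xFA07 = 64007.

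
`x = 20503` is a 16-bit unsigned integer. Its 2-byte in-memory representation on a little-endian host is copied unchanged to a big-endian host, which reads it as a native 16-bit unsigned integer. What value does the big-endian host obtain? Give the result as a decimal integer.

5968

20503 in 16-bit hexadecimal is 0x5017.
Stored little-endian, the bytes at ascending addresses are 17 50.
Read back as big-endian, the last byte is least significant, giving 0x1750.
0x1750 = 5968.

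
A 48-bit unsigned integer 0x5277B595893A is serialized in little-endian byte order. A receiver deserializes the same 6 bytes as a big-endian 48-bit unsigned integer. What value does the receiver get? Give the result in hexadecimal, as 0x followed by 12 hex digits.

Stored little-endian, the bytes at ascending addresses are 3A 89 95 B5 77 52.
Read back as big-endian, the last byte is least significant, giving 0x3A8995B57752.

0x3A8995B57752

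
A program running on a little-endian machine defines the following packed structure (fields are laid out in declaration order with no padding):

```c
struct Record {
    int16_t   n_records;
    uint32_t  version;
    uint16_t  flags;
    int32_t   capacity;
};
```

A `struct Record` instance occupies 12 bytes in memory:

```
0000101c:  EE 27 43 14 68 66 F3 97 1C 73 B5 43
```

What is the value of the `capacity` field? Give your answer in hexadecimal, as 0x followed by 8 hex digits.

`capacity` follows `n_records` (2 B), `version` (4 B), `flags` (2 B), so it starts at offset 2 + 4 + 2 = 8 and occupies 4 bytes.
Bytes at offsets 8..11: 1C 73 B5 43.
Little-endian stores the least-significant byte at the lowest address.
Reassemble most-significant byte first: 43 B5 73 1C → 0x43B5731C.

0x43B5731C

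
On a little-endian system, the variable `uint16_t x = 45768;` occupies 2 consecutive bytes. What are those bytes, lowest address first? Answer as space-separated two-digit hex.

45768 in hexadecimal, padded to 16 bits, is 0xB2C8.
Split into bytes (most-significant first): B2 C8.
In little-endian order the low byte comes first in memory.
So at ascending addresses the bytes are C8 B2.

C8 B2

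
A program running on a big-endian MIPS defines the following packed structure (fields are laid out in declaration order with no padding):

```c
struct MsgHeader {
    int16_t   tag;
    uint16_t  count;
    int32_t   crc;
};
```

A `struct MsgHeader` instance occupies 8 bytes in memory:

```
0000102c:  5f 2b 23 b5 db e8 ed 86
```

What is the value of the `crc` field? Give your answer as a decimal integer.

-605491834

`crc` follows `tag` (2 B), `count` (2 B), so it starts at offset 2 + 2 = 4 and occupies 4 bytes.
Bytes at offsets 4..7: DB E8 ED 86.
In big-endian order the high byte comes first in memory.
The bytes are already most-significant first: 0xDBE8ED86.
Top bit is set, so as a signed 32-bit value this is 0xDBE8ED86 − 2^32 = -605491834.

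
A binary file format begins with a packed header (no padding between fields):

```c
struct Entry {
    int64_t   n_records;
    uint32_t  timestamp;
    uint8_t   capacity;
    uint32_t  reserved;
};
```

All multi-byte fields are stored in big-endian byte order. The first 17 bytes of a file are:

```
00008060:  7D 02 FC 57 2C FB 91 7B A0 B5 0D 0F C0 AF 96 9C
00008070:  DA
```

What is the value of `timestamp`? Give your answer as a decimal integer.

`timestamp` follows `n_records` (8 bytes), so it starts at byte offset 8 and occupies 4 bytes.
Bytes at offsets 8..11: A0 B5 0D 0F.
In big-endian order the high byte comes first in memory.
The bytes are already most-significant first: 0xA0B50D0F.
0xA0B50D0F = 2696219919.

2696219919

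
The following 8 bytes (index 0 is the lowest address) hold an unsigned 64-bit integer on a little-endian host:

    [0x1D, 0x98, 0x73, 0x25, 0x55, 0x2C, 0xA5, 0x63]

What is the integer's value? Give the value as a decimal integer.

In little-endian order the low byte comes first in memory.
Reassemble most-significant byte first: 63 A5 2C 55 25 73 98 1D → 0x63A52C552573981D.
0x63A52C552573981D = 7180193925124298781.

7180193925124298781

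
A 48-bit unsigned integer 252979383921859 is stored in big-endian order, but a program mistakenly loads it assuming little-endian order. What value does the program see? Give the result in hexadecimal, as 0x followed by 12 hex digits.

0xC36C505A15E6

252979383921859 in 48-bit hexadecimal is 0xE6155A506CC3.
Stored big-endian, the bytes at ascending addresses are E6 15 5A 50 6C C3.
Read back as little-endian, the first byte is least significant, giving 0xC36C505A15E6.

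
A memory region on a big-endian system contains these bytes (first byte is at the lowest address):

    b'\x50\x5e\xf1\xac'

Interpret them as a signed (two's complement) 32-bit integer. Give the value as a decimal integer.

In big-endian order the high byte comes first in memory.
The bytes are already most-significant first: 0x505EF1AC.
0x505EF1AC = 1348399532.

1348399532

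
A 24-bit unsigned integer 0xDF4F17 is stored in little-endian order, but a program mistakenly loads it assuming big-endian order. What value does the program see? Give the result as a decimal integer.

1527775

Stored little-endian, the bytes at ascending addresses are 17 4F DF.
Read back as big-endian, the last byte is least significant, giving 0x174FDF.
0x174FDF = 1527775.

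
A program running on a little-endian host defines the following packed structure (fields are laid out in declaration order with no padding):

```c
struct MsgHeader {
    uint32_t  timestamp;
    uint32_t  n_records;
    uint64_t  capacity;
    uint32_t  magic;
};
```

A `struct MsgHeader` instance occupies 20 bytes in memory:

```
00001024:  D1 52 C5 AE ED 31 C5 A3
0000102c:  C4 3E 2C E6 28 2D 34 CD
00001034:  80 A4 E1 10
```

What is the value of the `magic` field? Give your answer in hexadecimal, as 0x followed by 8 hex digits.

`magic` follows `timestamp` (4 B), `n_records` (4 B), `capacity` (8 B), so it starts at offset 4 + 4 + 8 = 16 and occupies 4 bytes.
Bytes at offsets 16..19: 80 A4 E1 10.
Little-endian stores the least-significant byte at the lowest address.
Reassemble most-significant byte first: 10 E1 A4 80 → 0x10E1A480.

0x10E1A480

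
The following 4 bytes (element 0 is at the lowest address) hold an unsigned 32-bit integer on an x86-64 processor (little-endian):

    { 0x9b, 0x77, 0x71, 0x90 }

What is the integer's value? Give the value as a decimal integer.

2423355291

Little-endian: lowest address holds the least-significant byte.
Reassemble most-significant byte first: 90 71 77 9B → 0x9071779B.
0x9071779B = 2423355291.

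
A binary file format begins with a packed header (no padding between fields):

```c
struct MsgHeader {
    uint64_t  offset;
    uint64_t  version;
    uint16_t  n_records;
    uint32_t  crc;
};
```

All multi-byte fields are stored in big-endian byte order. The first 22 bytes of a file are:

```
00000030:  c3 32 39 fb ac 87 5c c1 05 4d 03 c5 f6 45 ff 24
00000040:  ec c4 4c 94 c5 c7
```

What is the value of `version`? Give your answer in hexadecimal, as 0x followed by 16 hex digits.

`version` follows `offset` (8 bytes), so it starts at byte offset 8 and occupies 8 bytes.
Bytes at offsets 8..15: 05 4D 03 C5 F6 45 FF 24.
Big-endian: lowest address holds the most-significant byte.
The bytes are already most-significant first: 0x054D03C5F645FF24.

0x054D03C5F645FF24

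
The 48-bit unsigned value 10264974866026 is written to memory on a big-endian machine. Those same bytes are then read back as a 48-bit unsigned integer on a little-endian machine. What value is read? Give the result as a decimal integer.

10264974866026 in 48-bit hexadecimal is 0x0956002E366A.
Stored big-endian, the bytes at ascending addresses are 09 56 00 2E 36 6A.
Read back as little-endian, the first byte is least significant, giving 0x6A362E005609.
0x6A362E005609 = 116780932552201.

116780932552201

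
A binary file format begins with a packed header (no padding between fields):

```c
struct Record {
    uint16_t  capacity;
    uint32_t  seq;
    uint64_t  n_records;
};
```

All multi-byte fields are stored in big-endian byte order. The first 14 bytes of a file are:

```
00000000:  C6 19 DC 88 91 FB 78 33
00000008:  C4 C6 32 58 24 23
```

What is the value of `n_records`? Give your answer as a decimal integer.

8661482863890801699

`n_records` follows `capacity` (2 B), `seq` (4 B), so it starts at offset 2 + 4 = 6 and occupies 8 bytes.
Bytes at offsets 6..13: 78 33 C4 C6 32 58 24 23.
Big-endian stores the most-significant byte at the lowest address.
The bytes are already most-significant first: 0x7833C4C632582423.
0x7833C4C632582423 = 8661482863890801699.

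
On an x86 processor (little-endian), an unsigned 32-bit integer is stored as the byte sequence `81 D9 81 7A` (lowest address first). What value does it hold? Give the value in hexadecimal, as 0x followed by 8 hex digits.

Little-endian stores the least-significant byte at the lowest address.
Reassemble most-significant byte first: 7A 81 D9 81 → 0x7A81D981.

0x7A81D981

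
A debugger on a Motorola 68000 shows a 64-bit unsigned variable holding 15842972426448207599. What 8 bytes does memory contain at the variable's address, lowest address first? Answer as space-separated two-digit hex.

15842972426448207599 in hexadecimal, padded to 64 bits, is 0xDBDD8B7B70C0FEEF.
Split into bytes (most-significant first): DB DD 8B 7B 70 C0 FE EF.
Big-endian stores the most-significant byte at the lowest address.
So the memory order matches the most-significant-first order: DB DD 8B 7B 70 C0 FE EF.

DB DD 8B 7B 70 C0 FE EF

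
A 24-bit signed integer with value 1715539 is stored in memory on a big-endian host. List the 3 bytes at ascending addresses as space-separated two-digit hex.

1715539 in hexadecimal, padded to 24 bits, is 0x1A2D53.
Split into bytes (most-significant first): 1A 2D 53.
Big-endian stores the most-significant byte at the lowest address.
So the memory order matches the most-significant-first order: 1A 2D 53.

1A 2D 53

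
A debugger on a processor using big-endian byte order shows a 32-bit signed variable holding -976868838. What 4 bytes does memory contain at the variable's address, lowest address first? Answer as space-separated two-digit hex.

Two's complement of -976868838 in 32 bits: 976868838 = 0x3A39D5E6; invert → 0xC5C62A19; add 1 → 0xC5C62A1A.
Split into bytes (most-significant first): C5 C6 2A 1A.
In big-endian order the high byte comes first in memory.
So the memory order matches the most-significant-first order: C5 C6 2A 1A.

C5 C6 2A 1A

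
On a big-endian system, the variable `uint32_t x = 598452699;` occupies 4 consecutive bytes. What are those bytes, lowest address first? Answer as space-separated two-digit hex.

23 AB A9 DB

598452699 in hexadecimal, padded to 32 bits, is 0x23ABA9DB.
Split into bytes (most-significant first): 23 AB A9 DB.
Big-endian stores the most-significant byte at the lowest address.
So the memory order matches the most-significant-first order: 23 AB A9 DB.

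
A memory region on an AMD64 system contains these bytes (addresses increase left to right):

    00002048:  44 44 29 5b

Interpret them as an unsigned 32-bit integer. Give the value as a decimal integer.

1529431108

In little-endian order the low byte comes first in memory.
Reassemble most-significant byte first: 5B 29 44 44 → 0x5B294444.
0x5B294444 = 1529431108.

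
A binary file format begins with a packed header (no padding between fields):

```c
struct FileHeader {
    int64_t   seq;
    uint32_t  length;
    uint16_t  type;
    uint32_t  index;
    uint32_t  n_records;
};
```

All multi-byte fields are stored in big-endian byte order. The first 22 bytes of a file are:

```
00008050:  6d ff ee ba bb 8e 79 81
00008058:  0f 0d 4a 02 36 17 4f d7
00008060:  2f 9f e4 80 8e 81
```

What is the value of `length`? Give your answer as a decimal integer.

252529154

`length` follows `seq` (8 bytes), so it starts at byte offset 8 and occupies 4 bytes.
Bytes at offsets 8..11: 0F 0D 4A 02.
Big-endian: lowest address holds the most-significant byte.
The bytes are already most-significant first: 0x0F0D4A02.
0x0F0D4A02 = 252529154.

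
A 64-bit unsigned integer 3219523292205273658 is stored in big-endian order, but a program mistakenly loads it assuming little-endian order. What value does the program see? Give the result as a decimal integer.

4238728793974091308

3219523292205273658 in 64-bit hexadecimal is 0x2CAE0B6061FDD23A.
Stored big-endian, the bytes at ascending addresses are 2C AE 0B 60 61 FD D2 3A.
Read back as little-endian, the first byte is least significant, giving 0x3AD2FD61600BAE2C.
0x3AD2FD61600BAE2C = 4238728793974091308.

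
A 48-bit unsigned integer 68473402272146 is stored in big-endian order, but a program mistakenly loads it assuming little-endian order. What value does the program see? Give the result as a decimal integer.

161258065380926

68473402272146 in 48-bit hexadecimal is 0x3E46B4D1A992.
Stored big-endian, the bytes at ascending addresses are 3E 46 B4 D1 A9 92.
Read back as little-endian, the first byte is least significant, giving 0x92A9D1B4463E.
0x92A9D1B4463E = 161258065380926.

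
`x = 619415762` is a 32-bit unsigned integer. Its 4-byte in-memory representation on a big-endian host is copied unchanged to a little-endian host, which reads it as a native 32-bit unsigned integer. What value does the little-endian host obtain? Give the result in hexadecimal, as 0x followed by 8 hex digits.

619415762 in 32-bit hexadecimal is 0x24EB88D2.
Stored big-endian, the bytes at ascending addresses are 24 EB 88 D2.
Read back as little-endian, the first byte is least significant, giving 0xD288EB24.

0xD288EB24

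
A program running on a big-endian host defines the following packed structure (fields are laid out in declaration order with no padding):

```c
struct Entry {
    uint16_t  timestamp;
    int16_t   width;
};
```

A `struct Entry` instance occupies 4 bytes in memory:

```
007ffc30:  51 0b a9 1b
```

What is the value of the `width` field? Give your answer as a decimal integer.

-22245

`width` follows `timestamp` (2 bytes), so it starts at byte offset 2 and occupies 2 bytes.
Bytes at offsets 2..3: A9 1B.
In big-endian order the high byte comes first in memory.
The bytes are already most-significant first: 0xA91B.
Top bit is set, so as a signed 16-bit value this is 0xA91B − 2^16 = -22245.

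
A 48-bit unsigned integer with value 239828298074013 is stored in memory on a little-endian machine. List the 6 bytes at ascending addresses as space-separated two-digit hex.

9D 87 83 60 1F DA

239828298074013 in hexadecimal, padded to 48 bits, is 0xDA1F6083879D.
Split into bytes (most-significant first): DA 1F 60 83 87 9D.
Little-endian stores the least-significant byte at the lowest address.
So at ascending addresses the bytes are 9D 87 83 60 1F DA.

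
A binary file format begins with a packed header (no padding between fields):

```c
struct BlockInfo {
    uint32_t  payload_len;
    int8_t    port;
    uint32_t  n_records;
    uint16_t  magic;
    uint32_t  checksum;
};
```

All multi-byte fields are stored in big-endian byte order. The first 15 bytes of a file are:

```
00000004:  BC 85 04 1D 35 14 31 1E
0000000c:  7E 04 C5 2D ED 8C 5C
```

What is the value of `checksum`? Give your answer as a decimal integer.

770542684

`checksum` follows `payload_len` (4 B), `port` (1 B), `n_records` (4 B), `magic` (2 B), so it starts at offset 4 + 1 + 4 + 2 = 11 and occupies 4 bytes.
Bytes at offsets 11..14: 2D ED 8C 5C.
In big-endian order the high byte comes first in memory.
The bytes are already most-significant first: 0x2DED8C5C.
0x2DED8C5C = 770542684.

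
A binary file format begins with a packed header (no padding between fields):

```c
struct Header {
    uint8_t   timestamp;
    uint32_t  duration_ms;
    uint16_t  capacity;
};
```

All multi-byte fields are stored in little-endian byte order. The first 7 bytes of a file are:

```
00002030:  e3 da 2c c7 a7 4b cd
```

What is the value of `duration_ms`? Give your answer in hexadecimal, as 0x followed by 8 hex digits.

`duration_ms` follows `timestamp` (1 byte), so it starts at byte offset 1 and occupies 4 bytes.
Bytes at offsets 1..4: DA 2C C7 A7.
Little-endian: lowest address holds the least-significant byte.
Reassemble most-significant byte first: A7 C7 2C DA → 0xA7C72CDA.

0xA7C72CDA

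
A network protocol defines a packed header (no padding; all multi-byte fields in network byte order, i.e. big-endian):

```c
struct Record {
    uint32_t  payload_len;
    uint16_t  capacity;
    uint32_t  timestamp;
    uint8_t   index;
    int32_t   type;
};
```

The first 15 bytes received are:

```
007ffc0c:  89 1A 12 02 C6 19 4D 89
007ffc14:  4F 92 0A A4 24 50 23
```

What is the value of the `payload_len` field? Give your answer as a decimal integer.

2300187138

`payload_len` is the first field, at byte offset 0, occupying 4 bytes.
Bytes at offsets 0..3: 89 1A 12 02.
Big-endian: lowest address holds the most-significant byte.
The bytes are already most-significant first: 0x891A1202.
0x891A1202 = 2300187138.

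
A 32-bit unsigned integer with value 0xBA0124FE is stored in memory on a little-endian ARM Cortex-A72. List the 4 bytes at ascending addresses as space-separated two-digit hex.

FE 24 01 BA

Split into bytes (most-significant first): BA 01 24 FE.
Little-endian: lowest address holds the least-significant byte.
So at ascending addresses the bytes are FE 24 01 BA.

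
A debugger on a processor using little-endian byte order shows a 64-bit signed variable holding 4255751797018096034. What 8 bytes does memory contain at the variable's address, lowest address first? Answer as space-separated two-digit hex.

4255751797018096034 in hexadecimal, padded to 64 bits, is 0x3B0F77B6217E71A2.
Split into bytes (most-significant first): 3B 0F 77 B6 21 7E 71 A2.
In little-endian order the low byte comes first in memory.
So at ascending addresses the bytes are A2 71 7E 21 B6 77 0F 3B.

A2 71 7E 21 B6 77 0F 3B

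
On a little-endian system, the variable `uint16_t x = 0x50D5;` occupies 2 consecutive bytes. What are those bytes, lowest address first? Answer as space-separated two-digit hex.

Split into bytes (most-significant first): 50 D5.
Little-endian: lowest address holds the least-significant byte.
So at ascending addresses the bytes are D5 50.

D5 50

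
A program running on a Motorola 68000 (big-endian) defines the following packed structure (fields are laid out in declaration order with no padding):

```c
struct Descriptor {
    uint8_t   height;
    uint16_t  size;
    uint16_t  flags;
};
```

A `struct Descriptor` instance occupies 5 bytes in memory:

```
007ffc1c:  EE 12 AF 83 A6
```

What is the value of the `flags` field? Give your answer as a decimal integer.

33702

`flags` follows `height` (1 B), `size` (2 B), so it starts at offset 1 + 2 = 3 and occupies 2 bytes.
Bytes at offsets 3..4: 83 A6.
In big-endian order the high byte comes first in memory.
The bytes are already most-significant first: 0x83A6.
0x83A6 = 33702.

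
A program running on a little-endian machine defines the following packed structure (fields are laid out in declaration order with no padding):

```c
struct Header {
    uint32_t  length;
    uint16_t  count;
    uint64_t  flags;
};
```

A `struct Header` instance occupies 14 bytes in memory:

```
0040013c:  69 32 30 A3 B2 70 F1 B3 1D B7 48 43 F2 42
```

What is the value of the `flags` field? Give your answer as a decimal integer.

`flags` follows `length` (4 B), `count` (2 B), so it starts at offset 4 + 2 = 6 and occupies 8 bytes.
Bytes at offsets 6..13: F1 B3 1D B7 48 43 F2 42.
Little-endian: lowest address holds the least-significant byte.
Reassemble most-significant byte first: 42 F2 43 48 B7 1D B3 F1 → 0x42F24348B71DB3F1.
0x42F24348B71DB3F1 = 4823992130456105969.

4823992130456105969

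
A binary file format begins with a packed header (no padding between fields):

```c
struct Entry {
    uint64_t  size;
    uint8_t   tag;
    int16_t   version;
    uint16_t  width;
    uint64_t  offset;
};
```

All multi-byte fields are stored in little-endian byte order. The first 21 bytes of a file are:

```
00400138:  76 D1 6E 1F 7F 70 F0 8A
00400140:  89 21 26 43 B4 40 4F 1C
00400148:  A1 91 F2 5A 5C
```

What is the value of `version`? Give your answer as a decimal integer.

`version` follows `size` (8 B), `tag` (1 B), so it starts at offset 8 + 1 = 9 and occupies 2 bytes.
Bytes at offsets 9..10: 21 26.
Little-endian stores the least-significant byte at the lowest address.
Reassemble most-significant byte first: 26 21 → 0x2621.
0x2621 = 9761.

9761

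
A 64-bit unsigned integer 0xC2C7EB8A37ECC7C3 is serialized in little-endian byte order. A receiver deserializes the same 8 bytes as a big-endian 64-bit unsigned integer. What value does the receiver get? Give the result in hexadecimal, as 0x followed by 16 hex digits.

0xC3C7EC378AEBC7C2

Stored little-endian, the bytes at ascending addresses are C3 C7 EC 37 8A EB C7 C2.
Read back as big-endian, the last byte is least significant, giving 0xC3C7EC378AEBC7C2.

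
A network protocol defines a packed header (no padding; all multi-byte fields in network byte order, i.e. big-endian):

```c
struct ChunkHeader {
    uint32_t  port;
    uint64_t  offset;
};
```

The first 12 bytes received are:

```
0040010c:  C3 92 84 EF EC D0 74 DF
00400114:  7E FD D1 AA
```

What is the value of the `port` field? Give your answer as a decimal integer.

`port` is the first field, at byte offset 0, occupying 4 bytes.
Bytes at offsets 0..3: C3 92 84 EF.
Big-endian: lowest address holds the most-significant byte.
The bytes are already most-significant first: 0xC39284EF.
0xC39284EF = 3281159407.

3281159407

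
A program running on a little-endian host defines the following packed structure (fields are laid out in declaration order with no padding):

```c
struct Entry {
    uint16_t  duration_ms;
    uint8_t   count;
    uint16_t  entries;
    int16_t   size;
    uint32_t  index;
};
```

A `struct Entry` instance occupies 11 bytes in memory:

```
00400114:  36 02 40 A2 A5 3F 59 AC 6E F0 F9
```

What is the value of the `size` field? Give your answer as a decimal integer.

`size` follows `duration_ms` (2 B), `count` (1 B), `entries` (2 B), so it starts at offset 2 + 1 + 2 = 5 and occupies 2 bytes.
Bytes at offsets 5..6: 3F 59.
In little-endian order the low byte comes first in memory.
Reassemble most-significant byte first: 59 3F → 0x593F.
0x593F = 22847.

22847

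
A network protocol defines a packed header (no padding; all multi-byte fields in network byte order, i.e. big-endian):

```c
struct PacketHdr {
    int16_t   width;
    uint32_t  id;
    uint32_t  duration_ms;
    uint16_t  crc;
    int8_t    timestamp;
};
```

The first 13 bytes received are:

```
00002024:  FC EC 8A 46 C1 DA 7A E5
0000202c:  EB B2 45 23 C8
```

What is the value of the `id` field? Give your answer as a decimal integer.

`id` follows `width` (2 bytes), so it starts at byte offset 2 and occupies 4 bytes.
Bytes at offsets 2..5: 8A 46 C1 DA.
Big-endian stores the most-significant byte at the lowest address.
The bytes are already most-significant first: 0x8A46C1DA.
0x8A46C1DA = 2319892954.

2319892954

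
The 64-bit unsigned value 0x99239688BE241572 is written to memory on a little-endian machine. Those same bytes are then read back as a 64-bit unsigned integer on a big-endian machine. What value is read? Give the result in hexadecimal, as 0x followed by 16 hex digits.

0x721524BE88962399

Stored little-endian, the bytes at ascending addresses are 72 15 24 BE 88 96 23 99.
Read back as big-endian, the last byte is least significant, giving 0x721524BE88962399.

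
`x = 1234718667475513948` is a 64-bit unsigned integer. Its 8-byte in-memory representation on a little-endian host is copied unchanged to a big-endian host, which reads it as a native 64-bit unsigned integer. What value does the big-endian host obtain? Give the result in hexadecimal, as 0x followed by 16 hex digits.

1234718667475513948 in 64-bit hexadecimal is 0x11229A16146BF25C.
Stored little-endian, the bytes at ascending addresses are 5C F2 6B 14 16 9A 22 11.
Read back as big-endian, the last byte is least significant, giving 0x5CF26B14169A2211.

0x5CF26B14169A2211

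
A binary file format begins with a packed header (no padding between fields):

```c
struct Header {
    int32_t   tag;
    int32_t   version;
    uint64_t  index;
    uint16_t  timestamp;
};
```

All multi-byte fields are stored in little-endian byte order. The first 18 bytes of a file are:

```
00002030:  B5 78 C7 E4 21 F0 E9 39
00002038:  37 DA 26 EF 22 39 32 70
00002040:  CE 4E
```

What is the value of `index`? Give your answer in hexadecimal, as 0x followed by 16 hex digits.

`index` follows `tag` (4 B), `version` (4 B), so it starts at offset 4 + 4 = 8 and occupies 8 bytes.
Bytes at offsets 8..15: 37 DA 26 EF 22 39 32 70.
Little-endian: lowest address holds the least-significant byte.
Reassemble most-significant byte first: 70 32 39 22 EF 26 DA 37 → 0x70323922EF26DA37.

0x70323922EF26DA37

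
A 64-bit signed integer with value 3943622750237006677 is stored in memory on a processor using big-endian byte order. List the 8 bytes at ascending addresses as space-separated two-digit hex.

36 BA 8F FF 44 06 9B 55

3943622750237006677 in hexadecimal, padded to 64 bits, is 0x36BA8FFF44069B55.
Split into bytes (most-significant first): 36 BA 8F FF 44 06 9B 55.
In big-endian order the high byte comes first in memory.
So the memory order matches the most-significant-first order: 36 BA 8F FF 44 06 9B 55.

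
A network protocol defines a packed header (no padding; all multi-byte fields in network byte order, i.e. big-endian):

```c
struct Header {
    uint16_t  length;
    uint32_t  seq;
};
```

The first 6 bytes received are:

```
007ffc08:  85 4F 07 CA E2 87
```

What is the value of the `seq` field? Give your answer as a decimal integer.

130736775

`seq` follows `length` (2 bytes), so it starts at byte offset 2 and occupies 4 bytes.
Bytes at offsets 2..5: 07 CA E2 87.
Big-endian: lowest address holds the most-significant byte.
The bytes are already most-significant first: 0x07CAE287.
0x07CAE287 = 130736775.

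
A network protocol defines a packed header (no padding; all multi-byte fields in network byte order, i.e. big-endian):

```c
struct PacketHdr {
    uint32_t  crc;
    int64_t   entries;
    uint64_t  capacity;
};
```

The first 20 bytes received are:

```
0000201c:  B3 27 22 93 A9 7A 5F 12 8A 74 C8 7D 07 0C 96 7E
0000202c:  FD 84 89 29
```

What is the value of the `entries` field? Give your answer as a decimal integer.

-6234566200904071043

`entries` follows `crc` (4 bytes), so it starts at byte offset 4 and occupies 8 bytes.
Bytes at offsets 4..11: A9 7A 5F 12 8A 74 C8 7D.
Big-endian stores the most-significant byte at the lowest address.
The bytes are already most-significant first: 0xA97A5F128A74C87D.
Top bit is set, so as a signed 64-bit value this is 0xA97A5F128A74C87D − 2^64 = -6234566200904071043.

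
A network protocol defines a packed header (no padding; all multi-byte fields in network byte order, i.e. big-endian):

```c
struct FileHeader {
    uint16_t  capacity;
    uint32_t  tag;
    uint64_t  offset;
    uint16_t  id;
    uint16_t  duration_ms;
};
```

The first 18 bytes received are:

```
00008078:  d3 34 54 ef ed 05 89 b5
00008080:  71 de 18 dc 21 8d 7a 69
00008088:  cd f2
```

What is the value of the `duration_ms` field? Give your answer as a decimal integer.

52722

`duration_ms` follows `capacity` (2 B), `tag` (4 B), `offset` (8 B), `id` (2 B), so it starts at offset 2 + 4 + 8 + 2 = 16 and occupies 2 bytes.
Bytes at offsets 16..17: CD F2.
Big-endian: lowest address holds the most-significant byte.
The bytes are already most-significant first: 0xCDF2.
0xCDF2 = 52722.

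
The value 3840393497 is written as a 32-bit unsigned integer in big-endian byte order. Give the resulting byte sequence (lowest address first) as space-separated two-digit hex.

E4 E7 C1 19

3840393497 in hexadecimal, padded to 32 bits, is 0xE4E7C119.
Split into bytes (most-significant first): E4 E7 C1 19.
Big-endian: lowest address holds the most-significant byte.
So the memory order matches the most-significant-first order: E4 E7 C1 19.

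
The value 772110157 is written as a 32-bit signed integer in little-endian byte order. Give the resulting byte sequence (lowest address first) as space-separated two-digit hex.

772110157 in hexadecimal, padded to 32 bits, is 0x2E05774D.
Split into bytes (most-significant first): 2E 05 77 4D.
Little-endian: lowest address holds the least-significant byte.
So at ascending addresses the bytes are 4D 77 05 2E.

4D 77 05 2E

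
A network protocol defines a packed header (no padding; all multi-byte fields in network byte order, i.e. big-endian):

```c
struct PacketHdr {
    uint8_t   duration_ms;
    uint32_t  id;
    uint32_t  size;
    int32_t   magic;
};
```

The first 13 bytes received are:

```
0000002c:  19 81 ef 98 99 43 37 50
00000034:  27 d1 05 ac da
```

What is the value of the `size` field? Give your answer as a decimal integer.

`size` follows `duration_ms` (1 B), `id` (4 B), so it starts at offset 1 + 4 = 5 and occupies 4 bytes.
Bytes at offsets 5..8: 43 37 50 27.
Big-endian: lowest address holds the most-significant byte.
The bytes are already most-significant first: 0x43375027.
0x43375027 = 1127698471.

1127698471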